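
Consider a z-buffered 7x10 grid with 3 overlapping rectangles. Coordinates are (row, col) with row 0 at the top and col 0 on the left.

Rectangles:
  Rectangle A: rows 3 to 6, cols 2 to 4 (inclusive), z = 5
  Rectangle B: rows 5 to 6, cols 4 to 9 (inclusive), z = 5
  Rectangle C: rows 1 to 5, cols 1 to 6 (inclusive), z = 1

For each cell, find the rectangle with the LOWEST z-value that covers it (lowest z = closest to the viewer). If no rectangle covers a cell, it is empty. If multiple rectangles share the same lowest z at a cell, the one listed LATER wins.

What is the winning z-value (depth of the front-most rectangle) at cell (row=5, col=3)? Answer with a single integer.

Check cell (5,3):
  A: rows 3-6 cols 2-4 z=5 -> covers; best now A (z=5)
  B: rows 5-6 cols 4-9 -> outside (col miss)
  C: rows 1-5 cols 1-6 z=1 -> covers; best now C (z=1)
Winner: C at z=1

Answer: 1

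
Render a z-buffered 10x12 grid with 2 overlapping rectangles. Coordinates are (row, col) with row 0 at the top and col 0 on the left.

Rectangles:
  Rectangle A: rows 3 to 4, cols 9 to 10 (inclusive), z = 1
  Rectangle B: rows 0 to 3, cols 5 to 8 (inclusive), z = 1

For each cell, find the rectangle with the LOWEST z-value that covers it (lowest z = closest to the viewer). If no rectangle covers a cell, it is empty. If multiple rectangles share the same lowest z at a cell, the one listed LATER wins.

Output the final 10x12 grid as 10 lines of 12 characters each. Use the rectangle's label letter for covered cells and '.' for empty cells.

.....BBBB...
.....BBBB...
.....BBBB...
.....BBBBAA.
.........AA.
............
............
............
............
............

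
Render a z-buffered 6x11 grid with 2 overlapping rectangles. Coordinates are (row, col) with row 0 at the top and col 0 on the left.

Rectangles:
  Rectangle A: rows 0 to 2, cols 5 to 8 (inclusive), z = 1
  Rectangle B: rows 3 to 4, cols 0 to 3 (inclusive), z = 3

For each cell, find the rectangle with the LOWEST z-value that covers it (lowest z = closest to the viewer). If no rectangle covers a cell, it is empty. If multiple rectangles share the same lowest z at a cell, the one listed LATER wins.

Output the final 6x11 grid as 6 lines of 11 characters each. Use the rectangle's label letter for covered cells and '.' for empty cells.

.....AAAA..
.....AAAA..
.....AAAA..
BBBB.......
BBBB.......
...........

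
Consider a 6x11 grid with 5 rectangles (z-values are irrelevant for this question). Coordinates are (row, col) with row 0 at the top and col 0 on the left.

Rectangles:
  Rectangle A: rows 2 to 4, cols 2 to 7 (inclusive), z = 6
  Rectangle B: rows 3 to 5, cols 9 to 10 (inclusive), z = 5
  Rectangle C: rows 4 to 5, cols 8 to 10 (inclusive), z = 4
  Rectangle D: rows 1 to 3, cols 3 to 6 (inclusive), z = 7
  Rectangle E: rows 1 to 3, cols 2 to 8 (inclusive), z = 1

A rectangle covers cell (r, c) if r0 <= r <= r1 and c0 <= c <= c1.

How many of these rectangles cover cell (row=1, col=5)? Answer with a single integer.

Answer: 2

Derivation:
Check cell (1,5):
  A: rows 2-4 cols 2-7 -> outside (row miss)
  B: rows 3-5 cols 9-10 -> outside (row miss)
  C: rows 4-5 cols 8-10 -> outside (row miss)
  D: rows 1-3 cols 3-6 -> covers
  E: rows 1-3 cols 2-8 -> covers
Count covering = 2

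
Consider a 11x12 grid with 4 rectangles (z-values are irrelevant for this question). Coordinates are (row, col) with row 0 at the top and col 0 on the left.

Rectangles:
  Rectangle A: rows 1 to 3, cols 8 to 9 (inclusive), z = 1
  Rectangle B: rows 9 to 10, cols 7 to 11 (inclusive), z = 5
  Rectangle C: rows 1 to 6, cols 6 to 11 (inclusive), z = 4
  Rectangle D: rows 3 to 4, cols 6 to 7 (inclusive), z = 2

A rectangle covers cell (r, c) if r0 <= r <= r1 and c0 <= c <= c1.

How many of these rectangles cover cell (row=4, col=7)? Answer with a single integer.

Check cell (4,7):
  A: rows 1-3 cols 8-9 -> outside (row miss)
  B: rows 9-10 cols 7-11 -> outside (row miss)
  C: rows 1-6 cols 6-11 -> covers
  D: rows 3-4 cols 6-7 -> covers
Count covering = 2

Answer: 2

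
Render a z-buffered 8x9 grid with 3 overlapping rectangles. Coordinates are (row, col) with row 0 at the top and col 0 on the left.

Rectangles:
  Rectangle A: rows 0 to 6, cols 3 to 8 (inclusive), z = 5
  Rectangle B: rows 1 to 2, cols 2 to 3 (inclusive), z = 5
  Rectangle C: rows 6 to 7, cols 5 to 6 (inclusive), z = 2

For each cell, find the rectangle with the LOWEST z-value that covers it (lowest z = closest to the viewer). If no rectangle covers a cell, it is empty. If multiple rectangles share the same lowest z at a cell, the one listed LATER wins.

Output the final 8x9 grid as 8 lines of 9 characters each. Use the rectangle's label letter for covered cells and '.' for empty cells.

...AAAAAA
..BBAAAAA
..BBAAAAA
...AAAAAA
...AAAAAA
...AAAAAA
...AACCAA
.....CC..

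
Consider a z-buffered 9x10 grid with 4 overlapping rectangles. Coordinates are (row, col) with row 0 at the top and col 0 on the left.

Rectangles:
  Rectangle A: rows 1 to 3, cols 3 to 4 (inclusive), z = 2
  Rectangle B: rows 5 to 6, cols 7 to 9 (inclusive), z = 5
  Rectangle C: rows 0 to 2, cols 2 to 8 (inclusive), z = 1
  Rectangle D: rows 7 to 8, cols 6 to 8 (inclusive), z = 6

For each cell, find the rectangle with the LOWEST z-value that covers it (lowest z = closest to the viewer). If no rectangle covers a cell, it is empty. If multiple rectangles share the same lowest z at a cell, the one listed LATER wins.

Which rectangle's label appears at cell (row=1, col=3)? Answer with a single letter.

Answer: C

Derivation:
Check cell (1,3):
  A: rows 1-3 cols 3-4 z=2 -> covers; best now A (z=2)
  B: rows 5-6 cols 7-9 -> outside (row miss)
  C: rows 0-2 cols 2-8 z=1 -> covers; best now C (z=1)
  D: rows 7-8 cols 6-8 -> outside (row miss)
Winner: C at z=1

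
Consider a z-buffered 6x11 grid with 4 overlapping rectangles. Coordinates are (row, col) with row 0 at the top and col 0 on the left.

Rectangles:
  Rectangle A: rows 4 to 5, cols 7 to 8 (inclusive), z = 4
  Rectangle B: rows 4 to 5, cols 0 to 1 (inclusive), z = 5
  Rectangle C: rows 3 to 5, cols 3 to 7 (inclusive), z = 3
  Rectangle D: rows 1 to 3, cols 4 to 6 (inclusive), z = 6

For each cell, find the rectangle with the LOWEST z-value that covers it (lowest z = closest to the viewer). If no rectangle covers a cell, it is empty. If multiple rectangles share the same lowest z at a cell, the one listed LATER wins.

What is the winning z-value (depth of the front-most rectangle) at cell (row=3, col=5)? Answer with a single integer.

Answer: 3

Derivation:
Check cell (3,5):
  A: rows 4-5 cols 7-8 -> outside (row miss)
  B: rows 4-5 cols 0-1 -> outside (row miss)
  C: rows 3-5 cols 3-7 z=3 -> covers; best now C (z=3)
  D: rows 1-3 cols 4-6 z=6 -> covers; best now C (z=3)
Winner: C at z=3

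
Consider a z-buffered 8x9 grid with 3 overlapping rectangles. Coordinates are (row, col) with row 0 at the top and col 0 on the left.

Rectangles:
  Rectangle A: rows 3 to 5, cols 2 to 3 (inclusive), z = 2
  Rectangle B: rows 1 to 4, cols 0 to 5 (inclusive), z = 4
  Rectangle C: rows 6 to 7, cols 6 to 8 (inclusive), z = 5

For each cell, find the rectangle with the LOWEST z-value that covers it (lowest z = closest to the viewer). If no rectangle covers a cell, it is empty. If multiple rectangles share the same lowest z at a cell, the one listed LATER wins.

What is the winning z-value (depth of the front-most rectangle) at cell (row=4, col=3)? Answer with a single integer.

Check cell (4,3):
  A: rows 3-5 cols 2-3 z=2 -> covers; best now A (z=2)
  B: rows 1-4 cols 0-5 z=4 -> covers; best now A (z=2)
  C: rows 6-7 cols 6-8 -> outside (row miss)
Winner: A at z=2

Answer: 2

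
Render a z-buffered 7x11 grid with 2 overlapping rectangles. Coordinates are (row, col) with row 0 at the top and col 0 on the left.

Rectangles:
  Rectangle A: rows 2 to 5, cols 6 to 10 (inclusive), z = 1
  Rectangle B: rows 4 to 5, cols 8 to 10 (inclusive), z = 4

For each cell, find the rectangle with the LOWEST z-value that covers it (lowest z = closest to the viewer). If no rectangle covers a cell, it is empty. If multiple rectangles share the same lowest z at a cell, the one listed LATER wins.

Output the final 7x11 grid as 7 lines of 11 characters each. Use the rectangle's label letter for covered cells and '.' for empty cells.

...........
...........
......AAAAA
......AAAAA
......AAAAA
......AAAAA
...........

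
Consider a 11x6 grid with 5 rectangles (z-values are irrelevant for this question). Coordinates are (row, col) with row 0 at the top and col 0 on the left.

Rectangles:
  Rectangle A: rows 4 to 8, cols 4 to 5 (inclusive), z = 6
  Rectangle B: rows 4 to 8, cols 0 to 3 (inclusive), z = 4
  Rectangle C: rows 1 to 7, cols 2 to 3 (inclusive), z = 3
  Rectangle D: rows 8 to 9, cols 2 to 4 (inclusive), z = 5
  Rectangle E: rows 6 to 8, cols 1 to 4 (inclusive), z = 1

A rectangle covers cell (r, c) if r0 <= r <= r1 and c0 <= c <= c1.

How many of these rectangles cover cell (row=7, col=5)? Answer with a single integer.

Check cell (7,5):
  A: rows 4-8 cols 4-5 -> covers
  B: rows 4-8 cols 0-3 -> outside (col miss)
  C: rows 1-7 cols 2-3 -> outside (col miss)
  D: rows 8-9 cols 2-4 -> outside (row miss)
  E: rows 6-8 cols 1-4 -> outside (col miss)
Count covering = 1

Answer: 1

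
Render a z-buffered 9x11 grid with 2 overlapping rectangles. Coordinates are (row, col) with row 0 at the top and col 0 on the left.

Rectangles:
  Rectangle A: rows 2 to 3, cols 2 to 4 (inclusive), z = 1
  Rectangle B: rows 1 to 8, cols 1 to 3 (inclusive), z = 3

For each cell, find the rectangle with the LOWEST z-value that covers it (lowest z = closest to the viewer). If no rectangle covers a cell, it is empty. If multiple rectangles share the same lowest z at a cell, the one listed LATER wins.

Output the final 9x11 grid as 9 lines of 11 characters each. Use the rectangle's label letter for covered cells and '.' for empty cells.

...........
.BBB.......
.BAAA......
.BAAA......
.BBB.......
.BBB.......
.BBB.......
.BBB.......
.BBB.......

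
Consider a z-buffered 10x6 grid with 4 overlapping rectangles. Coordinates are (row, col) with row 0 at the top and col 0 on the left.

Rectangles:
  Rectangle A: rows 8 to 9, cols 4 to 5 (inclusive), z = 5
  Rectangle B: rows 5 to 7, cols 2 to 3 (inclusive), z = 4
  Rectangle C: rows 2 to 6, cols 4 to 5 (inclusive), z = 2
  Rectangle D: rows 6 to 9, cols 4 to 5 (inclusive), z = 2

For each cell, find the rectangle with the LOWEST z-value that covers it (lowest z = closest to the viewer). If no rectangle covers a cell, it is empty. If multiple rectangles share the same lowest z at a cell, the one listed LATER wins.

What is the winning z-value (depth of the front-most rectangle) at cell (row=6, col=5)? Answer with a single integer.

Answer: 2

Derivation:
Check cell (6,5):
  A: rows 8-9 cols 4-5 -> outside (row miss)
  B: rows 5-7 cols 2-3 -> outside (col miss)
  C: rows 2-6 cols 4-5 z=2 -> covers; best now C (z=2)
  D: rows 6-9 cols 4-5 z=2 -> covers; best now D (z=2)
Winner: D at z=2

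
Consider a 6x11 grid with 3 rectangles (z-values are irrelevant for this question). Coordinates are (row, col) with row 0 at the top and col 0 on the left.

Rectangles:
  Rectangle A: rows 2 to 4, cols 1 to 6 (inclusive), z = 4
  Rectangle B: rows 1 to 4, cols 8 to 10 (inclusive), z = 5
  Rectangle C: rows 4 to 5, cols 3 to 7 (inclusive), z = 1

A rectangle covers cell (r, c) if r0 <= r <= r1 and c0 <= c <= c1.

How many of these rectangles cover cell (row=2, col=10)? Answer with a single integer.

Check cell (2,10):
  A: rows 2-4 cols 1-6 -> outside (col miss)
  B: rows 1-4 cols 8-10 -> covers
  C: rows 4-5 cols 3-7 -> outside (row miss)
Count covering = 1

Answer: 1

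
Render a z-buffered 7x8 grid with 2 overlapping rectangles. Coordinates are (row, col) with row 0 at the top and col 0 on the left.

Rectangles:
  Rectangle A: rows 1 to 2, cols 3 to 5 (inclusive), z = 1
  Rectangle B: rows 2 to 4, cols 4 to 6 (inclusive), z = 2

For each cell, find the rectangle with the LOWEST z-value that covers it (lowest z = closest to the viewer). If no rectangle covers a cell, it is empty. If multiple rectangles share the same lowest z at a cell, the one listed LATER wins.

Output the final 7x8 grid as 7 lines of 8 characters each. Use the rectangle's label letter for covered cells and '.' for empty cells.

........
...AAA..
...AAAB.
....BBB.
....BBB.
........
........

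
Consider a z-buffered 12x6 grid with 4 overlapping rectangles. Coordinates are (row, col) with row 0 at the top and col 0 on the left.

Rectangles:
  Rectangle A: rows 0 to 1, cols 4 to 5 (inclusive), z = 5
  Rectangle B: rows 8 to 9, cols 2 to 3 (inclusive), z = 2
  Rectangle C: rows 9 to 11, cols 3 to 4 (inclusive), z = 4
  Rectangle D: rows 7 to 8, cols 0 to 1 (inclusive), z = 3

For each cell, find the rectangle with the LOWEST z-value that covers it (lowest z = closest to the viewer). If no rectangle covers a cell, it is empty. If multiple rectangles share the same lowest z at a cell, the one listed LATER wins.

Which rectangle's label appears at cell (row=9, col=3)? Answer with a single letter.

Check cell (9,3):
  A: rows 0-1 cols 4-5 -> outside (row miss)
  B: rows 8-9 cols 2-3 z=2 -> covers; best now B (z=2)
  C: rows 9-11 cols 3-4 z=4 -> covers; best now B (z=2)
  D: rows 7-8 cols 0-1 -> outside (row miss)
Winner: B at z=2

Answer: B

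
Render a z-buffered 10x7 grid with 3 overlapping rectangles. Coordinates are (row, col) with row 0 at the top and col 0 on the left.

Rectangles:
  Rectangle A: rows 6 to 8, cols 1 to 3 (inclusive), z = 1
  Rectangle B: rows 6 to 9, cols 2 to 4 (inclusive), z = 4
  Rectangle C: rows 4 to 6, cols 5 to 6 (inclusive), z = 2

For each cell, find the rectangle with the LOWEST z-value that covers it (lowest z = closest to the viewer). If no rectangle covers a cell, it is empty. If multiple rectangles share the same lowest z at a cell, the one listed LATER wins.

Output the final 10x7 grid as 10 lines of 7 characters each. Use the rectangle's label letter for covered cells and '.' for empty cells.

.......
.......
.......
.......
.....CC
.....CC
.AAABCC
.AAAB..
.AAAB..
..BBB..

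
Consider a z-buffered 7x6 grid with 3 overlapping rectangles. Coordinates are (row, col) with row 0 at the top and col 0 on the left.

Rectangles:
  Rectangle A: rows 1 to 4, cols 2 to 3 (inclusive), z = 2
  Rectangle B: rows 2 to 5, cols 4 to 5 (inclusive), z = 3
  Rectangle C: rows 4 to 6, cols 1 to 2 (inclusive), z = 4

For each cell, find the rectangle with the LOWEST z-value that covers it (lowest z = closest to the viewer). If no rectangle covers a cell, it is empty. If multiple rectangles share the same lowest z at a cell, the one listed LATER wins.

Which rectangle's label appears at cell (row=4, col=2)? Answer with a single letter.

Answer: A

Derivation:
Check cell (4,2):
  A: rows 1-4 cols 2-3 z=2 -> covers; best now A (z=2)
  B: rows 2-5 cols 4-5 -> outside (col miss)
  C: rows 4-6 cols 1-2 z=4 -> covers; best now A (z=2)
Winner: A at z=2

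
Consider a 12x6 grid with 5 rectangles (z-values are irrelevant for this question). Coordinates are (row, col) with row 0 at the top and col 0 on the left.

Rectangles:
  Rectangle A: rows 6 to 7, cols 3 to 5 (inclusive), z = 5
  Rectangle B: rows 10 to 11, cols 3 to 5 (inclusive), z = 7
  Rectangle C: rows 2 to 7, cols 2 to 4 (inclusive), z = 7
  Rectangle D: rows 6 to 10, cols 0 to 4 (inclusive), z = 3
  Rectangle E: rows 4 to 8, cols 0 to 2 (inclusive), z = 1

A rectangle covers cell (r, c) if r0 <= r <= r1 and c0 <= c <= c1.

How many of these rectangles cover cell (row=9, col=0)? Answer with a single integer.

Answer: 1

Derivation:
Check cell (9,0):
  A: rows 6-7 cols 3-5 -> outside (row miss)
  B: rows 10-11 cols 3-5 -> outside (row miss)
  C: rows 2-7 cols 2-4 -> outside (row miss)
  D: rows 6-10 cols 0-4 -> covers
  E: rows 4-8 cols 0-2 -> outside (row miss)
Count covering = 1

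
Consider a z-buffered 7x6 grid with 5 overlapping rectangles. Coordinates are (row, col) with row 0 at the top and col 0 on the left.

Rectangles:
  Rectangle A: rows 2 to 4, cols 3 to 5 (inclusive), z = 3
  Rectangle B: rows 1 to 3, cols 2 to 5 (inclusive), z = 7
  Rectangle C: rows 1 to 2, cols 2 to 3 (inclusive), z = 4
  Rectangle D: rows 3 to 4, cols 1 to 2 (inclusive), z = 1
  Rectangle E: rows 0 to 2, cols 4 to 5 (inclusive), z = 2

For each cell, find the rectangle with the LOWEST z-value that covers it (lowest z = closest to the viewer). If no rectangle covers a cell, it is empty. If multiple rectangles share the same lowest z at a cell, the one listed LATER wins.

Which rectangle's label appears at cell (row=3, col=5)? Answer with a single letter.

Check cell (3,5):
  A: rows 2-4 cols 3-5 z=3 -> covers; best now A (z=3)
  B: rows 1-3 cols 2-5 z=7 -> covers; best now A (z=3)
  C: rows 1-2 cols 2-3 -> outside (row miss)
  D: rows 3-4 cols 1-2 -> outside (col miss)
  E: rows 0-2 cols 4-5 -> outside (row miss)
Winner: A at z=3

Answer: A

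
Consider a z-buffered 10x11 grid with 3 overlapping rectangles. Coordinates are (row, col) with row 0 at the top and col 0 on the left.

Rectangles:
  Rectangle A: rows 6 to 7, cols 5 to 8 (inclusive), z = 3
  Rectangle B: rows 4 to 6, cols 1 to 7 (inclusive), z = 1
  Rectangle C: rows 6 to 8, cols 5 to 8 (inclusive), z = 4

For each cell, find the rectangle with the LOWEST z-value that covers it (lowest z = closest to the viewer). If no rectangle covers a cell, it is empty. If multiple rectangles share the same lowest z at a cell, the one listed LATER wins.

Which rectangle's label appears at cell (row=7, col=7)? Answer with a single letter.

Check cell (7,7):
  A: rows 6-7 cols 5-8 z=3 -> covers; best now A (z=3)
  B: rows 4-6 cols 1-7 -> outside (row miss)
  C: rows 6-8 cols 5-8 z=4 -> covers; best now A (z=3)
Winner: A at z=3

Answer: A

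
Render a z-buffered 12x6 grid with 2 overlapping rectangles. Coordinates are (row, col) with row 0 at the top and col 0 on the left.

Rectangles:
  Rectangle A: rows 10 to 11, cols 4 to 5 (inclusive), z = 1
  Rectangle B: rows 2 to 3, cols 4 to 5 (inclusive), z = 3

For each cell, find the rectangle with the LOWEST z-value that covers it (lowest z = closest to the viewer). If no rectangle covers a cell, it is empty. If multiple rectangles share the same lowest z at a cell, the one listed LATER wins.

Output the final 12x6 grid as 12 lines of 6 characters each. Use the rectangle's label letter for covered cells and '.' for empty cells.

......
......
....BB
....BB
......
......
......
......
......
......
....AA
....AA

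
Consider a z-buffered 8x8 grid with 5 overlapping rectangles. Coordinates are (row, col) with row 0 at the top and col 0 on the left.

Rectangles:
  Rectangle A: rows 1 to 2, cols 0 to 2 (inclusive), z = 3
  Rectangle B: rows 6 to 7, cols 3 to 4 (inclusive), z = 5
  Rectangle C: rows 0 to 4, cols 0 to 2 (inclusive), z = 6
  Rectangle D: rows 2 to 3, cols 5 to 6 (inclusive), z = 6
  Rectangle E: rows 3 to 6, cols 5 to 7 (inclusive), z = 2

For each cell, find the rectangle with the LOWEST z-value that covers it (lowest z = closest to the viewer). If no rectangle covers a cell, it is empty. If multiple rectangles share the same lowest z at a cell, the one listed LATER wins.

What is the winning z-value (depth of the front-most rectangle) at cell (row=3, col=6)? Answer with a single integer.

Check cell (3,6):
  A: rows 1-2 cols 0-2 -> outside (row miss)
  B: rows 6-7 cols 3-4 -> outside (row miss)
  C: rows 0-4 cols 0-2 -> outside (col miss)
  D: rows 2-3 cols 5-6 z=6 -> covers; best now D (z=6)
  E: rows 3-6 cols 5-7 z=2 -> covers; best now E (z=2)
Winner: E at z=2

Answer: 2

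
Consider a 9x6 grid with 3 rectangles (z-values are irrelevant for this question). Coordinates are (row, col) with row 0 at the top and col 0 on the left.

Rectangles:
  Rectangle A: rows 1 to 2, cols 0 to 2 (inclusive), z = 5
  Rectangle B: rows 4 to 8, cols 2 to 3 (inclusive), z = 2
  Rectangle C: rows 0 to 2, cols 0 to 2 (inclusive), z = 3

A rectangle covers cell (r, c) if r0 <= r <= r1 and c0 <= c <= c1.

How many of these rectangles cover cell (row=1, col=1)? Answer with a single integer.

Answer: 2

Derivation:
Check cell (1,1):
  A: rows 1-2 cols 0-2 -> covers
  B: rows 4-8 cols 2-3 -> outside (row miss)
  C: rows 0-2 cols 0-2 -> covers
Count covering = 2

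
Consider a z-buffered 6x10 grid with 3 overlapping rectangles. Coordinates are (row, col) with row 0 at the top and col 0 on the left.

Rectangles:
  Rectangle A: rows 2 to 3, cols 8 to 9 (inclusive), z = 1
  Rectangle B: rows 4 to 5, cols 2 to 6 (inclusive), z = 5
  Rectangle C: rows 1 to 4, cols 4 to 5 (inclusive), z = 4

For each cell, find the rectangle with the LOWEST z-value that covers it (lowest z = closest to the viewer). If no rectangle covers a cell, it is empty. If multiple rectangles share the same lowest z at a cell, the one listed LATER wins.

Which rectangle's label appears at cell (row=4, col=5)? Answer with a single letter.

Check cell (4,5):
  A: rows 2-3 cols 8-9 -> outside (row miss)
  B: rows 4-5 cols 2-6 z=5 -> covers; best now B (z=5)
  C: rows 1-4 cols 4-5 z=4 -> covers; best now C (z=4)
Winner: C at z=4

Answer: C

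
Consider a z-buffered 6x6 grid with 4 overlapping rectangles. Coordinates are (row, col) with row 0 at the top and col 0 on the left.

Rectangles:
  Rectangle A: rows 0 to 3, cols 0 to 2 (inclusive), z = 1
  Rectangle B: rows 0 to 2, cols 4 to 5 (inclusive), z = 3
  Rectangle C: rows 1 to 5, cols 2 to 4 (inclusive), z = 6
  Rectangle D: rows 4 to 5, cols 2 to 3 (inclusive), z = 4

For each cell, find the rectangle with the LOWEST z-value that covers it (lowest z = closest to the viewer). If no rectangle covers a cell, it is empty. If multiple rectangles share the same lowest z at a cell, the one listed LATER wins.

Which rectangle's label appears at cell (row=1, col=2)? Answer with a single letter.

Check cell (1,2):
  A: rows 0-3 cols 0-2 z=1 -> covers; best now A (z=1)
  B: rows 0-2 cols 4-5 -> outside (col miss)
  C: rows 1-5 cols 2-4 z=6 -> covers; best now A (z=1)
  D: rows 4-5 cols 2-3 -> outside (row miss)
Winner: A at z=1

Answer: A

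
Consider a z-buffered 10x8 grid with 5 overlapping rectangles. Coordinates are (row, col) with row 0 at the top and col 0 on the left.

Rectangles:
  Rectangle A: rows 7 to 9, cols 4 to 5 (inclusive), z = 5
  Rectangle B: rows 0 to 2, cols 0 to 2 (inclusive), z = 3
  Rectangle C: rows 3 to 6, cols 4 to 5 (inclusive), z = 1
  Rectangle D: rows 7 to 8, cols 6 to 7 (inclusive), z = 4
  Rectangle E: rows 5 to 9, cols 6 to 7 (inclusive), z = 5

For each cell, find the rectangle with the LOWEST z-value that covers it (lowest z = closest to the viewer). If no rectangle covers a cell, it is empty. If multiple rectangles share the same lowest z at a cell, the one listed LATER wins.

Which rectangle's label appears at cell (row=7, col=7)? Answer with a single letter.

Check cell (7,7):
  A: rows 7-9 cols 4-5 -> outside (col miss)
  B: rows 0-2 cols 0-2 -> outside (row miss)
  C: rows 3-6 cols 4-5 -> outside (row miss)
  D: rows 7-8 cols 6-7 z=4 -> covers; best now D (z=4)
  E: rows 5-9 cols 6-7 z=5 -> covers; best now D (z=4)
Winner: D at z=4

Answer: D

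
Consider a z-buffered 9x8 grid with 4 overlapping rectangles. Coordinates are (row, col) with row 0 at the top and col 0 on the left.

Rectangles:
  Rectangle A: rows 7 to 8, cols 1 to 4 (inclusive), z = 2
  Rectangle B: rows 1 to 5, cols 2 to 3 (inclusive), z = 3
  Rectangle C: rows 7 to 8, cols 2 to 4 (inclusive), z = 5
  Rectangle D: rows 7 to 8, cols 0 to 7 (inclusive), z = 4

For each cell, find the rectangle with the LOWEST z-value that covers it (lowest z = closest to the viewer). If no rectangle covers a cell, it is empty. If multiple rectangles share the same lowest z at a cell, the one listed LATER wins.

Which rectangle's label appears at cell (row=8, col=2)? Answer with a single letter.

Answer: A

Derivation:
Check cell (8,2):
  A: rows 7-8 cols 1-4 z=2 -> covers; best now A (z=2)
  B: rows 1-5 cols 2-3 -> outside (row miss)
  C: rows 7-8 cols 2-4 z=5 -> covers; best now A (z=2)
  D: rows 7-8 cols 0-7 z=4 -> covers; best now A (z=2)
Winner: A at z=2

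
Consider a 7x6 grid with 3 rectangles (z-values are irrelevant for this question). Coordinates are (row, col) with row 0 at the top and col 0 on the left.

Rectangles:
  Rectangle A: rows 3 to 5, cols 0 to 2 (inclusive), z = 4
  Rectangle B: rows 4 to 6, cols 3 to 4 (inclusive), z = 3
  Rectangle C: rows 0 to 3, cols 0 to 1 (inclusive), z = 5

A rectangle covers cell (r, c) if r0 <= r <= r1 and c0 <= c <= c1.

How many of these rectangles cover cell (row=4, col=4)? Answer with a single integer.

Answer: 1

Derivation:
Check cell (4,4):
  A: rows 3-5 cols 0-2 -> outside (col miss)
  B: rows 4-6 cols 3-4 -> covers
  C: rows 0-3 cols 0-1 -> outside (row miss)
Count covering = 1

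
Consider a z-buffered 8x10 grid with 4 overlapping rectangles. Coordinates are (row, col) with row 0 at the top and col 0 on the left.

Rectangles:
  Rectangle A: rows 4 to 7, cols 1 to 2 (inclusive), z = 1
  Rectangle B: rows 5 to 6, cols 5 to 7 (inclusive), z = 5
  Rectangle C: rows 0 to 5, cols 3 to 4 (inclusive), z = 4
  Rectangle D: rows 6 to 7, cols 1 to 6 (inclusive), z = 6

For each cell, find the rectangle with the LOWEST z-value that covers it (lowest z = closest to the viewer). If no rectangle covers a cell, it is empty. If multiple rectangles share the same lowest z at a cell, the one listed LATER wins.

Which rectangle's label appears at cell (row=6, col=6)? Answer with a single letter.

Check cell (6,6):
  A: rows 4-7 cols 1-2 -> outside (col miss)
  B: rows 5-6 cols 5-7 z=5 -> covers; best now B (z=5)
  C: rows 0-5 cols 3-4 -> outside (row miss)
  D: rows 6-7 cols 1-6 z=6 -> covers; best now B (z=5)
Winner: B at z=5

Answer: B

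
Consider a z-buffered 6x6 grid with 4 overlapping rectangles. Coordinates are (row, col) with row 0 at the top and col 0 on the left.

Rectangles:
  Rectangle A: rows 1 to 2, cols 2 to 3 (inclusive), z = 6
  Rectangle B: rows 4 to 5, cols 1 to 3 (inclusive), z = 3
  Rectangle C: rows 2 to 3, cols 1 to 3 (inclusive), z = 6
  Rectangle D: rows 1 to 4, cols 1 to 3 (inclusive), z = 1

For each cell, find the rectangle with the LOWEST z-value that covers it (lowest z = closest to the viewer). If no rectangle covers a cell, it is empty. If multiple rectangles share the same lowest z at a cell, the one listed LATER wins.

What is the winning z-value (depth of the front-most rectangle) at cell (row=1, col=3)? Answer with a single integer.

Answer: 1

Derivation:
Check cell (1,3):
  A: rows 1-2 cols 2-3 z=6 -> covers; best now A (z=6)
  B: rows 4-5 cols 1-3 -> outside (row miss)
  C: rows 2-3 cols 1-3 -> outside (row miss)
  D: rows 1-4 cols 1-3 z=1 -> covers; best now D (z=1)
Winner: D at z=1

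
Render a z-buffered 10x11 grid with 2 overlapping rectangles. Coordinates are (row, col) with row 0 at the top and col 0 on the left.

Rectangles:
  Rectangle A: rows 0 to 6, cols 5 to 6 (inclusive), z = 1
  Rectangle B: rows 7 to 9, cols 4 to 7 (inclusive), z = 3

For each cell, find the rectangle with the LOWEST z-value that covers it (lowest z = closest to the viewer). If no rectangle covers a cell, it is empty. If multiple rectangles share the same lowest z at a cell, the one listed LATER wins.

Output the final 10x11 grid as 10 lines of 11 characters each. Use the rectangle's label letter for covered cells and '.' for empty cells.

.....AA....
.....AA....
.....AA....
.....AA....
.....AA....
.....AA....
.....AA....
....BBBB...
....BBBB...
....BBBB...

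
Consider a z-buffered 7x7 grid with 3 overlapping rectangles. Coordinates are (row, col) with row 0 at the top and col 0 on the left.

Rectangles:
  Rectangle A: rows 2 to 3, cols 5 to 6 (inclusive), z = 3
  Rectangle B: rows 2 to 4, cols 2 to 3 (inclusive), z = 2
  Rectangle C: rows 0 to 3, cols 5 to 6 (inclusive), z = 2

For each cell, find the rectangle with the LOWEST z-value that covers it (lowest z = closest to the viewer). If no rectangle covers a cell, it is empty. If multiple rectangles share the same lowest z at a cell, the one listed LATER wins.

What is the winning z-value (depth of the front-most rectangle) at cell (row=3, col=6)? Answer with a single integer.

Answer: 2

Derivation:
Check cell (3,6):
  A: rows 2-3 cols 5-6 z=3 -> covers; best now A (z=3)
  B: rows 2-4 cols 2-3 -> outside (col miss)
  C: rows 0-3 cols 5-6 z=2 -> covers; best now C (z=2)
Winner: C at z=2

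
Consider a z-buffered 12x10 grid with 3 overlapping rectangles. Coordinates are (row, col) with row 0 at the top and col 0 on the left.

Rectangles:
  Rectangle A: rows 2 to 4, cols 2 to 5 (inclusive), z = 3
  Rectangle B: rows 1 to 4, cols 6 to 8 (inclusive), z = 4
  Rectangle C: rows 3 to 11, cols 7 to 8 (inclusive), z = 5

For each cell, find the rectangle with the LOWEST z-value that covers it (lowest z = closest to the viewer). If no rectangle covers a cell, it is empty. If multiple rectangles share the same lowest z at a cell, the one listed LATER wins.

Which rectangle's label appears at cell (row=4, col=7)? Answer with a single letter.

Answer: B

Derivation:
Check cell (4,7):
  A: rows 2-4 cols 2-5 -> outside (col miss)
  B: rows 1-4 cols 6-8 z=4 -> covers; best now B (z=4)
  C: rows 3-11 cols 7-8 z=5 -> covers; best now B (z=4)
Winner: B at z=4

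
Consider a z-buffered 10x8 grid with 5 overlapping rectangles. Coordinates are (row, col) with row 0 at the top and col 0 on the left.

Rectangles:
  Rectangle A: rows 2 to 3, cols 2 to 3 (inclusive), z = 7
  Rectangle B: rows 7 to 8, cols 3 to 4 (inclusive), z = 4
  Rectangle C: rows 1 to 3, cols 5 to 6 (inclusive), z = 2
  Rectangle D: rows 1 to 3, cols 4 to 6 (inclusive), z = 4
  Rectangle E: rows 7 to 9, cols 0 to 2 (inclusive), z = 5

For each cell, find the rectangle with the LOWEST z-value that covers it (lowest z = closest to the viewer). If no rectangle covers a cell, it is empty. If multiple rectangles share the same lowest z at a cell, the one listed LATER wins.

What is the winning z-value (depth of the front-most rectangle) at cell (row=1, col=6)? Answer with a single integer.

Answer: 2

Derivation:
Check cell (1,6):
  A: rows 2-3 cols 2-3 -> outside (row miss)
  B: rows 7-8 cols 3-4 -> outside (row miss)
  C: rows 1-3 cols 5-6 z=2 -> covers; best now C (z=2)
  D: rows 1-3 cols 4-6 z=4 -> covers; best now C (z=2)
  E: rows 7-9 cols 0-2 -> outside (row miss)
Winner: C at z=2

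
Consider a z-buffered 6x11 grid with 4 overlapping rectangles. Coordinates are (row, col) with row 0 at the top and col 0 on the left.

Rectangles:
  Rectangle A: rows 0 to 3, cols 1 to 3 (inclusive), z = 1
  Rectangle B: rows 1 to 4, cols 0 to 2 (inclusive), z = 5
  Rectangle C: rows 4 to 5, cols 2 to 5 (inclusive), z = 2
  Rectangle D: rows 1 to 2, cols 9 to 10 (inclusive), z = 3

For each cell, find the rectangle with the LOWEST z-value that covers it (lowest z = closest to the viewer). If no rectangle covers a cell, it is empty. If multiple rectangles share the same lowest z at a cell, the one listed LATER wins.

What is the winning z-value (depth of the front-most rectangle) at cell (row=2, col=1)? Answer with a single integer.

Answer: 1

Derivation:
Check cell (2,1):
  A: rows 0-3 cols 1-3 z=1 -> covers; best now A (z=1)
  B: rows 1-4 cols 0-2 z=5 -> covers; best now A (z=1)
  C: rows 4-5 cols 2-5 -> outside (row miss)
  D: rows 1-2 cols 9-10 -> outside (col miss)
Winner: A at z=1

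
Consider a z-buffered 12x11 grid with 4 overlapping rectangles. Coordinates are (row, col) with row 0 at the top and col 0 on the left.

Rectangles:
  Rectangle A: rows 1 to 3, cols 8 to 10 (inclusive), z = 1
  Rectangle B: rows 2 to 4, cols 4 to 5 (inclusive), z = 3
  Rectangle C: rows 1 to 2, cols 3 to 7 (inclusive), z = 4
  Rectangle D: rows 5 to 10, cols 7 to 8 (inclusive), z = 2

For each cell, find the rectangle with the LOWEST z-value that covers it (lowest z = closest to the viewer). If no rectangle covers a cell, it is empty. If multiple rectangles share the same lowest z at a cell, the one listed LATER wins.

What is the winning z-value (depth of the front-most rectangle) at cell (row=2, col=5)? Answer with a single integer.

Check cell (2,5):
  A: rows 1-3 cols 8-10 -> outside (col miss)
  B: rows 2-4 cols 4-5 z=3 -> covers; best now B (z=3)
  C: rows 1-2 cols 3-7 z=4 -> covers; best now B (z=3)
  D: rows 5-10 cols 7-8 -> outside (row miss)
Winner: B at z=3

Answer: 3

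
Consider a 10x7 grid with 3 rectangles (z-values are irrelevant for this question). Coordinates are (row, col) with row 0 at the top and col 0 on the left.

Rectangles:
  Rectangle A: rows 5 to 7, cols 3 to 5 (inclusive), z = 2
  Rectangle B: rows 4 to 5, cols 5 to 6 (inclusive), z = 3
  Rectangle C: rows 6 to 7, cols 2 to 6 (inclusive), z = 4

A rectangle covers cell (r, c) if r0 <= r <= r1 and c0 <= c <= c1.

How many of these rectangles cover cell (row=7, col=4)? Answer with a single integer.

Check cell (7,4):
  A: rows 5-7 cols 3-5 -> covers
  B: rows 4-5 cols 5-6 -> outside (row miss)
  C: rows 6-7 cols 2-6 -> covers
Count covering = 2

Answer: 2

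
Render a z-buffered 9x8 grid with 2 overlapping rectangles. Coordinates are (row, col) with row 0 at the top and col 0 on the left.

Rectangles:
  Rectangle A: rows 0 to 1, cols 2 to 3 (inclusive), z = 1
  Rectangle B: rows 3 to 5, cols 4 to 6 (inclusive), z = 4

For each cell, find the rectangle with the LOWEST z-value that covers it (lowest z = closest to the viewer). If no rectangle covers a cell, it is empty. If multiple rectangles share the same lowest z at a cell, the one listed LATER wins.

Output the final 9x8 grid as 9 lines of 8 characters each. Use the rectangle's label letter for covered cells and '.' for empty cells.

..AA....
..AA....
........
....BBB.
....BBB.
....BBB.
........
........
........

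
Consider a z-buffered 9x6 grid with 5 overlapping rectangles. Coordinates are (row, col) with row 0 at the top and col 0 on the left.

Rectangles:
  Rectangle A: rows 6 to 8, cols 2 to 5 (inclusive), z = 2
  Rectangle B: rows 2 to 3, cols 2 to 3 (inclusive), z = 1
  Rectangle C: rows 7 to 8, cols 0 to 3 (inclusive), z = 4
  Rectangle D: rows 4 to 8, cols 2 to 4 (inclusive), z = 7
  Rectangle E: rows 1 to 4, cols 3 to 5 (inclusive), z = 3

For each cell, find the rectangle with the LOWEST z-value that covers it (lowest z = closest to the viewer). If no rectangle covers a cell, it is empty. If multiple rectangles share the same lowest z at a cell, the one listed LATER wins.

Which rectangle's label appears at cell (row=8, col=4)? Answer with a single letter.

Check cell (8,4):
  A: rows 6-8 cols 2-5 z=2 -> covers; best now A (z=2)
  B: rows 2-3 cols 2-3 -> outside (row miss)
  C: rows 7-8 cols 0-3 -> outside (col miss)
  D: rows 4-8 cols 2-4 z=7 -> covers; best now A (z=2)
  E: rows 1-4 cols 3-5 -> outside (row miss)
Winner: A at z=2

Answer: A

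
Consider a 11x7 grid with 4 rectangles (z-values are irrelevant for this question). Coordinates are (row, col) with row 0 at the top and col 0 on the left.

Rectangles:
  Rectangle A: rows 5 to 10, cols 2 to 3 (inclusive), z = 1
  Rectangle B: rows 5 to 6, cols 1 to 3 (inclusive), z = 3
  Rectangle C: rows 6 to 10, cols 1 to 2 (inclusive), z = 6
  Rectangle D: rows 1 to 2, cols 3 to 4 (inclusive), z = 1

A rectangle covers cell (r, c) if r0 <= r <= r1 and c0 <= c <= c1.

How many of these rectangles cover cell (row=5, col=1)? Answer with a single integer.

Check cell (5,1):
  A: rows 5-10 cols 2-3 -> outside (col miss)
  B: rows 5-6 cols 1-3 -> covers
  C: rows 6-10 cols 1-2 -> outside (row miss)
  D: rows 1-2 cols 3-4 -> outside (row miss)
Count covering = 1

Answer: 1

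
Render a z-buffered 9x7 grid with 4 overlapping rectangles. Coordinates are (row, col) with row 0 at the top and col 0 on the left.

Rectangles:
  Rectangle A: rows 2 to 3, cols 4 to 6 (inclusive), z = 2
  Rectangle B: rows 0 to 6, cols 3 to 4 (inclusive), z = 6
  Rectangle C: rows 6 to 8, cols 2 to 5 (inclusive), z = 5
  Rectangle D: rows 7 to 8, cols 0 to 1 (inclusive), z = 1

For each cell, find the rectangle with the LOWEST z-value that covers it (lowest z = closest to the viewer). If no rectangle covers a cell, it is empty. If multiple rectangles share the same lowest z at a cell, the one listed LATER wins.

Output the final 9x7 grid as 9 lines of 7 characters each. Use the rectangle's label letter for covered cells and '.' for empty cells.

...BB..
...BB..
...BAAA
...BAAA
...BB..
...BB..
..CCCC.
DDCCCC.
DDCCCC.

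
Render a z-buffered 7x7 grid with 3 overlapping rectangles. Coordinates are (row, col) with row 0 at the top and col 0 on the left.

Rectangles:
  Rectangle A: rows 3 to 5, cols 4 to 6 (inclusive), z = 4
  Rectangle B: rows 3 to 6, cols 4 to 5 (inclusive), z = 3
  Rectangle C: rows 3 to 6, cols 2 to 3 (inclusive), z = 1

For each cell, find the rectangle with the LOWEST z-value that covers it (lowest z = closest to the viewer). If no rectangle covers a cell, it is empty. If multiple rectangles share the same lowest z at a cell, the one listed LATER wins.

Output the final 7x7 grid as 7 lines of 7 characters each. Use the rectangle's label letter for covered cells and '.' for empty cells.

.......
.......
.......
..CCBBA
..CCBBA
..CCBBA
..CCBB.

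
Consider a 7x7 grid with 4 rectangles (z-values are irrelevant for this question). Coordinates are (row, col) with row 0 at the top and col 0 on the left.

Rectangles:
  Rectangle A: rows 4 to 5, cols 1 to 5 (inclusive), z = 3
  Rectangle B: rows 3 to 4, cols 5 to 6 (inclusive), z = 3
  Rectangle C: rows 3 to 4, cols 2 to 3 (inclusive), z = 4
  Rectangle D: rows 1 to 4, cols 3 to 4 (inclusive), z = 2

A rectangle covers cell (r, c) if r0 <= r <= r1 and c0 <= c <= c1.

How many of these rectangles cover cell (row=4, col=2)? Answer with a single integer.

Check cell (4,2):
  A: rows 4-5 cols 1-5 -> covers
  B: rows 3-4 cols 5-6 -> outside (col miss)
  C: rows 3-4 cols 2-3 -> covers
  D: rows 1-4 cols 3-4 -> outside (col miss)
Count covering = 2

Answer: 2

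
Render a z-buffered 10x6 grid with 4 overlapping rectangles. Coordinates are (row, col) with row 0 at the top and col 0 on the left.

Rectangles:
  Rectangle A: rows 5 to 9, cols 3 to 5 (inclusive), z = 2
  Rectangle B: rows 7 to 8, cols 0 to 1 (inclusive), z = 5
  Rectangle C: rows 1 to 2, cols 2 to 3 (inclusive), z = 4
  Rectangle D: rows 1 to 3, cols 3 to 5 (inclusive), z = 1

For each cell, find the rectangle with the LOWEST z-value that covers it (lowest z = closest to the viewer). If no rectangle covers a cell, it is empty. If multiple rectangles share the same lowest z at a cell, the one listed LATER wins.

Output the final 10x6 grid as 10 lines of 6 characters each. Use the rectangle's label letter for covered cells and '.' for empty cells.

......
..CDDD
..CDDD
...DDD
......
...AAA
...AAA
BB.AAA
BB.AAA
...AAA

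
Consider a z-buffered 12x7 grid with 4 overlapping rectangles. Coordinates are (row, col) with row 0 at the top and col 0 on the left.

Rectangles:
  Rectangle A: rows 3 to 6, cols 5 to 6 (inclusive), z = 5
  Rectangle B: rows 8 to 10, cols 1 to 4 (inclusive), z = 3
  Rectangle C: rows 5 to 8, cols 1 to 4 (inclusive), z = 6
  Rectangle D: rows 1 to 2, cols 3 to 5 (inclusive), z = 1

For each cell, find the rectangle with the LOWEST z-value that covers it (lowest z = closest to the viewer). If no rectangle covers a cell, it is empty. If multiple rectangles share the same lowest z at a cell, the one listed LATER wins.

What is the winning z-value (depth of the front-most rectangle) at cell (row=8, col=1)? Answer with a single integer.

Check cell (8,1):
  A: rows 3-6 cols 5-6 -> outside (row miss)
  B: rows 8-10 cols 1-4 z=3 -> covers; best now B (z=3)
  C: rows 5-8 cols 1-4 z=6 -> covers; best now B (z=3)
  D: rows 1-2 cols 3-5 -> outside (row miss)
Winner: B at z=3

Answer: 3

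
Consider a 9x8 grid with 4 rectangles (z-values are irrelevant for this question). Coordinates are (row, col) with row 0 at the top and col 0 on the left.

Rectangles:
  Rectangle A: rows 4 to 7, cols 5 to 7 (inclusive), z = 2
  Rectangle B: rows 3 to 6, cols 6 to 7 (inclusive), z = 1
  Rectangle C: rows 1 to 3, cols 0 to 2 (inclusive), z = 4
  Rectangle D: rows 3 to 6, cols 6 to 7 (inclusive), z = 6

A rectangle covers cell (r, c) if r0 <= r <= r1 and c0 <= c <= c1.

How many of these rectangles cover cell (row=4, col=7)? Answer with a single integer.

Answer: 3

Derivation:
Check cell (4,7):
  A: rows 4-7 cols 5-7 -> covers
  B: rows 3-6 cols 6-7 -> covers
  C: rows 1-3 cols 0-2 -> outside (row miss)
  D: rows 3-6 cols 6-7 -> covers
Count covering = 3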